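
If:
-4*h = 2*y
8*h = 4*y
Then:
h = 0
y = 0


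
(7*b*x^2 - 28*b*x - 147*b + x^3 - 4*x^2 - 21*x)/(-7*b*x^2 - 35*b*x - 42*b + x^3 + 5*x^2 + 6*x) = (7*b*x - 49*b + x^2 - 7*x)/(-7*b*x - 14*b + x^2 + 2*x)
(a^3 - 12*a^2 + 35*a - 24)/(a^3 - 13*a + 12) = (a - 8)/(a + 4)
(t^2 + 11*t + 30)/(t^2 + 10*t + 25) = (t + 6)/(t + 5)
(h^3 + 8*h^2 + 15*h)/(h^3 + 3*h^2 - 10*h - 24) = h*(h^2 + 8*h + 15)/(h^3 + 3*h^2 - 10*h - 24)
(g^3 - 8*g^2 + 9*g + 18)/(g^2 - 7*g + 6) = (g^2 - 2*g - 3)/(g - 1)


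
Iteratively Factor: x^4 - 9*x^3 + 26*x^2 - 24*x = (x)*(x^3 - 9*x^2 + 26*x - 24) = x*(x - 2)*(x^2 - 7*x + 12) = x*(x - 3)*(x - 2)*(x - 4)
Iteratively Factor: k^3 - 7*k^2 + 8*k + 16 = (k + 1)*(k^2 - 8*k + 16) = (k - 4)*(k + 1)*(k - 4)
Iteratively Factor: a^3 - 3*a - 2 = (a + 1)*(a^2 - a - 2) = (a + 1)^2*(a - 2)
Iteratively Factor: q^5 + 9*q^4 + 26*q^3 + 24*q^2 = (q + 4)*(q^4 + 5*q^3 + 6*q^2) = (q + 3)*(q + 4)*(q^3 + 2*q^2) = (q + 2)*(q + 3)*(q + 4)*(q^2) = q*(q + 2)*(q + 3)*(q + 4)*(q)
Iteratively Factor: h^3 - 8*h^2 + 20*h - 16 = (h - 2)*(h^2 - 6*h + 8) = (h - 4)*(h - 2)*(h - 2)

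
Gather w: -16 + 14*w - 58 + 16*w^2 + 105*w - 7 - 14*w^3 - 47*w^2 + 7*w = -14*w^3 - 31*w^2 + 126*w - 81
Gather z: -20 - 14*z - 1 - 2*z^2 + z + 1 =-2*z^2 - 13*z - 20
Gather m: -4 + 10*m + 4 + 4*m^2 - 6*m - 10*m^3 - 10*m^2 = -10*m^3 - 6*m^2 + 4*m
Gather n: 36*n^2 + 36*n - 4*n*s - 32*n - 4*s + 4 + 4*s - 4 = 36*n^2 + n*(4 - 4*s)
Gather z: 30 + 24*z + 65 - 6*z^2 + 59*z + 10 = -6*z^2 + 83*z + 105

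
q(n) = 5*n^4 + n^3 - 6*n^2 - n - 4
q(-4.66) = 2127.01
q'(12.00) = 34847.00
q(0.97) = -5.28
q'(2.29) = 227.43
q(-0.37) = -4.41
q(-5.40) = 3920.50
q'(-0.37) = 2.84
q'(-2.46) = -251.06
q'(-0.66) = 2.48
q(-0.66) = -5.29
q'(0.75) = 0.12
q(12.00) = 104528.00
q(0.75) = -6.12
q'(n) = 20*n^3 + 3*n^2 - 12*n - 1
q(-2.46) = 130.37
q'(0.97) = 8.44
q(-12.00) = 101096.00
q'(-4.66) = -1903.83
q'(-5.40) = -2998.00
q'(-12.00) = -33985.00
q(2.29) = 111.76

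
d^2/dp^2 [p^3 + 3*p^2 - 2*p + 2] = 6*p + 6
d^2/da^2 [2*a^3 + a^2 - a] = 12*a + 2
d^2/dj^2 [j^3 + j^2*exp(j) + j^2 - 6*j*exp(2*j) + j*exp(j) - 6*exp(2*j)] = j^2*exp(j) - 24*j*exp(2*j) + 5*j*exp(j) + 6*j - 48*exp(2*j) + 4*exp(j) + 2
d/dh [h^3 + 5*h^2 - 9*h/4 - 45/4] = 3*h^2 + 10*h - 9/4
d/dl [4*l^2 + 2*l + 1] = 8*l + 2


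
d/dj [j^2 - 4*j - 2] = 2*j - 4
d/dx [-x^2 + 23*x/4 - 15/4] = 23/4 - 2*x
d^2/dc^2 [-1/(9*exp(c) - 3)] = (-3*exp(c) - 1)*exp(c)/(3*exp(c) - 1)^3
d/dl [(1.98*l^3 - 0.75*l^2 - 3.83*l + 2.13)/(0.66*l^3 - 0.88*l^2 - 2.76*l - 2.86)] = (-1.2474*l^4 - 5.874*l^3 - 22.5062*l^2 + 8.0388*l + 16.8326)/(0.4356*l^6 - 1.1616*l^5 - 2.8688*l^4 + 1.0824*l^3 + 12.6512*l^2 + 15.7872*l + 8.1796)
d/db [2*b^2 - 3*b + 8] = 4*b - 3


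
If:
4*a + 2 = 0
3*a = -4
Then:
No Solution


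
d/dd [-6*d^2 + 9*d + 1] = 9 - 12*d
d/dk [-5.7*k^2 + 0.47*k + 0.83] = 0.47 - 11.4*k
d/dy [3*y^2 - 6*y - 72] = 6*y - 6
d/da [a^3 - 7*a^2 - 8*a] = 3*a^2 - 14*a - 8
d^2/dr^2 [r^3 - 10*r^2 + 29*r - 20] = 6*r - 20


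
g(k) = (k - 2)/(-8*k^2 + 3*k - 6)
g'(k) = (k - 2)*(16*k - 3)/(-8*k^2 + 3*k - 6)^2 + 1/(-8*k^2 + 3*k - 6)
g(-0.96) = 0.18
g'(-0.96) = 0.14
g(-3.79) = 0.04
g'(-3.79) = 0.01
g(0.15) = 0.32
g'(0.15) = -0.14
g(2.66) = -0.01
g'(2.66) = -0.01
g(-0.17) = 0.32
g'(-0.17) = 0.12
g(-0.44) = 0.28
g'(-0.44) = 0.20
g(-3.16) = 0.05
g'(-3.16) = 0.02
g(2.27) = -0.01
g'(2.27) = -0.02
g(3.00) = -0.01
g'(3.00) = -0.00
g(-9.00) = 0.02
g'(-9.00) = 0.00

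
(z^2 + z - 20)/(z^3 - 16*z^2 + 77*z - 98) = (z^2 + z - 20)/(z^3 - 16*z^2 + 77*z - 98)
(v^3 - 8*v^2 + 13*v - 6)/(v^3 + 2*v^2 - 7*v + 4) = (v - 6)/(v + 4)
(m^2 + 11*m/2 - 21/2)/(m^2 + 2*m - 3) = (2*m^2 + 11*m - 21)/(2*(m^2 + 2*m - 3))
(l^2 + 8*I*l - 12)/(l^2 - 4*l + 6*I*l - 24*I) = (l + 2*I)/(l - 4)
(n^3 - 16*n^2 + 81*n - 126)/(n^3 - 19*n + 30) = (n^2 - 13*n + 42)/(n^2 + 3*n - 10)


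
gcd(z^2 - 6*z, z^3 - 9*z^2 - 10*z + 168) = z - 6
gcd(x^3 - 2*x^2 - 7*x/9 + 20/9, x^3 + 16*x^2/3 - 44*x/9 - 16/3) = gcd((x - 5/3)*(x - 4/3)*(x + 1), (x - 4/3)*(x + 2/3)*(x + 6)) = x - 4/3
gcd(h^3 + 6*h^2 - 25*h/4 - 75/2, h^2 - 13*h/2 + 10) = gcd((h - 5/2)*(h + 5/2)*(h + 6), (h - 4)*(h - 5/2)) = h - 5/2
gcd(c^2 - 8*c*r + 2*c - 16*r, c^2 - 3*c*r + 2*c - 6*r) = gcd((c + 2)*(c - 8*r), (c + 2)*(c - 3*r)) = c + 2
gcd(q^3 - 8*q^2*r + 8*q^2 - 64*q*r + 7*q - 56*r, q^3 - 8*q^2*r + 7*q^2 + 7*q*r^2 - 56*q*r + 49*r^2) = q + 7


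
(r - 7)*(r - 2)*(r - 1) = r^3 - 10*r^2 + 23*r - 14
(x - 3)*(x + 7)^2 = x^3 + 11*x^2 + 7*x - 147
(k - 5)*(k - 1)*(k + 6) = k^3 - 31*k + 30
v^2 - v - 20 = (v - 5)*(v + 4)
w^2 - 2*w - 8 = (w - 4)*(w + 2)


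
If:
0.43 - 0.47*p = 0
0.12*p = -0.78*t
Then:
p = 0.91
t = -0.14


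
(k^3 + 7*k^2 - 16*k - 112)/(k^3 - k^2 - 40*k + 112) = (k + 4)/(k - 4)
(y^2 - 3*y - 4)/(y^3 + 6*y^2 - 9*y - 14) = (y - 4)/(y^2 + 5*y - 14)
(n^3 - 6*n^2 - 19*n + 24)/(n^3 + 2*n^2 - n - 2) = (n^2 - 5*n - 24)/(n^2 + 3*n + 2)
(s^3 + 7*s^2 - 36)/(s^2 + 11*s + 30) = (s^2 + s - 6)/(s + 5)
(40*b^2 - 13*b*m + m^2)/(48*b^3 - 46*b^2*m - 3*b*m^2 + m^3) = (5*b - m)/(6*b^2 - 5*b*m - m^2)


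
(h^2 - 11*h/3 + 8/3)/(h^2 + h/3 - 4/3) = (3*h - 8)/(3*h + 4)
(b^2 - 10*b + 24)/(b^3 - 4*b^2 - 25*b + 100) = (b - 6)/(b^2 - 25)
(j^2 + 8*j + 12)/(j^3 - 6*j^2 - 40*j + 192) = (j + 2)/(j^2 - 12*j + 32)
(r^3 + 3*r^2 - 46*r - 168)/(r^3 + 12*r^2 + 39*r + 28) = (r^2 - r - 42)/(r^2 + 8*r + 7)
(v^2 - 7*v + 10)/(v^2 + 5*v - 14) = (v - 5)/(v + 7)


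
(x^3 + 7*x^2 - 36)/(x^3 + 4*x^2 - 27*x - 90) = (x - 2)/(x - 5)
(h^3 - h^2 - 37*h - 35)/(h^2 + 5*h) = h - 6 - 7/h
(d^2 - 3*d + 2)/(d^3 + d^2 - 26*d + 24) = (d - 2)/(d^2 + 2*d - 24)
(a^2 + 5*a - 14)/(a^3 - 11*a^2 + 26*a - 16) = (a + 7)/(a^2 - 9*a + 8)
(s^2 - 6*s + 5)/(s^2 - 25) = (s - 1)/(s + 5)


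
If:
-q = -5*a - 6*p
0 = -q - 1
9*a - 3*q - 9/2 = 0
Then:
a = 1/6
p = -11/36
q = -1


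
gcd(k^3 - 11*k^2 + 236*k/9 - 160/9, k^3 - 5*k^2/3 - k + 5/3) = k - 5/3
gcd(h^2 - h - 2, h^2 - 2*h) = h - 2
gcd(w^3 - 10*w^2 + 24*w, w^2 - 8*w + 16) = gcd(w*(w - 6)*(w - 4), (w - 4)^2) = w - 4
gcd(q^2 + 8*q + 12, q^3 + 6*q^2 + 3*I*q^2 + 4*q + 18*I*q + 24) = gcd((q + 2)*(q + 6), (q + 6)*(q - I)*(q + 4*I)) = q + 6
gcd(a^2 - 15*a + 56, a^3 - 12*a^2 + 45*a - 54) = 1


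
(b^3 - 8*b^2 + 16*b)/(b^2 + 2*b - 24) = b*(b - 4)/(b + 6)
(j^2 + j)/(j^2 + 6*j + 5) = j/(j + 5)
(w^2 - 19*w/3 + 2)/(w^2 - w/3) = (w - 6)/w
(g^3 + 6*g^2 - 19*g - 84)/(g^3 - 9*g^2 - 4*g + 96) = (g + 7)/(g - 8)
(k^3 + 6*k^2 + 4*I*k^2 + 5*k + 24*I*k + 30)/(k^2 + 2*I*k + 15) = (k^2 + k*(6 - I) - 6*I)/(k - 3*I)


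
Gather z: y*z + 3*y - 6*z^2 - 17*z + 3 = 3*y - 6*z^2 + z*(y - 17) + 3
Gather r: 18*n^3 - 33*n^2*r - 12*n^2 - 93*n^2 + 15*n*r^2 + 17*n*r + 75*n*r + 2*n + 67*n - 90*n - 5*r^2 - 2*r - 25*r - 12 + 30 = 18*n^3 - 105*n^2 - 21*n + r^2*(15*n - 5) + r*(-33*n^2 + 92*n - 27) + 18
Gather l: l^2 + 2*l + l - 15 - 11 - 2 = l^2 + 3*l - 28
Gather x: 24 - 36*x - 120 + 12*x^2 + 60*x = 12*x^2 + 24*x - 96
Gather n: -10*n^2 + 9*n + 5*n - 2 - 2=-10*n^2 + 14*n - 4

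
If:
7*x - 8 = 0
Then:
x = 8/7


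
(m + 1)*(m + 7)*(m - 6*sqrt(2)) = m^3 - 6*sqrt(2)*m^2 + 8*m^2 - 48*sqrt(2)*m + 7*m - 42*sqrt(2)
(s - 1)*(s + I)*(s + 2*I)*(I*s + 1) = I*s^4 - 2*s^3 - I*s^3 + 2*s^2 + I*s^2 - 2*s - I*s + 2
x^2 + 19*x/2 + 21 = (x + 7/2)*(x + 6)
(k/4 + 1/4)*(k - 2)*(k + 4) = k^3/4 + 3*k^2/4 - 3*k/2 - 2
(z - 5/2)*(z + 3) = z^2 + z/2 - 15/2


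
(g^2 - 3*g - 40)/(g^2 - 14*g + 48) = (g + 5)/(g - 6)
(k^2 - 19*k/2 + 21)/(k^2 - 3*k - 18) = (k - 7/2)/(k + 3)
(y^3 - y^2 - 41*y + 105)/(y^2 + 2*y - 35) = y - 3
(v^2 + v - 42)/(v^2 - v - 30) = (v + 7)/(v + 5)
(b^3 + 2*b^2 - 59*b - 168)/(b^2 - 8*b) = b + 10 + 21/b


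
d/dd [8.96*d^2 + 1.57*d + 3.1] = 17.92*d + 1.57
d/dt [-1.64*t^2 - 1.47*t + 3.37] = -3.28*t - 1.47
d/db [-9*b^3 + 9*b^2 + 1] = 9*b*(2 - 3*b)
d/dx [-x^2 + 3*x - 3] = 3 - 2*x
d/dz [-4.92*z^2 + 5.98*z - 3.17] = 5.98 - 9.84*z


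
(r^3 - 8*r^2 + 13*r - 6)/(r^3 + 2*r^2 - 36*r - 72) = (r^2 - 2*r + 1)/(r^2 + 8*r + 12)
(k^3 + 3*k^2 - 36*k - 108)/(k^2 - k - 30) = (k^2 + 9*k + 18)/(k + 5)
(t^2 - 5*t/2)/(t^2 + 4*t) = (t - 5/2)/(t + 4)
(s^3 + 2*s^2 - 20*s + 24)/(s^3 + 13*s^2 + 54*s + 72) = (s^2 - 4*s + 4)/(s^2 + 7*s + 12)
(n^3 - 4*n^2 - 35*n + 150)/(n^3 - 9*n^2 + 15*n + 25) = (n + 6)/(n + 1)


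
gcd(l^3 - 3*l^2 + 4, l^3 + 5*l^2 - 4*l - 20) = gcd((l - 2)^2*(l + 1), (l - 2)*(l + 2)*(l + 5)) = l - 2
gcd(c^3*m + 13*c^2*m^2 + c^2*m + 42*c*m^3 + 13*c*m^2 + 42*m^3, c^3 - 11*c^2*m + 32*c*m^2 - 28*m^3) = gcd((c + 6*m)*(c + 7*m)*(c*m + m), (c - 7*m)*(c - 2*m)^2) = 1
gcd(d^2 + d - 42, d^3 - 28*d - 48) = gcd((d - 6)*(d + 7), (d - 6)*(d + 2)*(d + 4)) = d - 6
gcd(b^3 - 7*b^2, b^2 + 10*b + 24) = 1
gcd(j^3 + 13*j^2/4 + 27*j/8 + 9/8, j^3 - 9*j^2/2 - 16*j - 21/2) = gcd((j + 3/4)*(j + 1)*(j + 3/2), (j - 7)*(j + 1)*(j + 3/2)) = j^2 + 5*j/2 + 3/2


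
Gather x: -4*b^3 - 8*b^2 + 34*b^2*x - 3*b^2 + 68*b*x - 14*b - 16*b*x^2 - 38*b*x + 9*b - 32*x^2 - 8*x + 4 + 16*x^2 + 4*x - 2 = -4*b^3 - 11*b^2 - 5*b + x^2*(-16*b - 16) + x*(34*b^2 + 30*b - 4) + 2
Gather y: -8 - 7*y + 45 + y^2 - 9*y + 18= y^2 - 16*y + 55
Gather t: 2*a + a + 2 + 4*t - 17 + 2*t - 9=3*a + 6*t - 24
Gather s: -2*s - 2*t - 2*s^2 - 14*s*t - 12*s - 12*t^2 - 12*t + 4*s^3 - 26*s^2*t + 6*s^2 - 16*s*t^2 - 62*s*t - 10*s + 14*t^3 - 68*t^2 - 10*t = 4*s^3 + s^2*(4 - 26*t) + s*(-16*t^2 - 76*t - 24) + 14*t^3 - 80*t^2 - 24*t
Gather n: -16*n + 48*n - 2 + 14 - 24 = 32*n - 12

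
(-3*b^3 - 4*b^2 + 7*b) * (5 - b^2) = 3*b^5 + 4*b^4 - 22*b^3 - 20*b^2 + 35*b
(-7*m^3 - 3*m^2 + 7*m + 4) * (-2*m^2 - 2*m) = 14*m^5 + 20*m^4 - 8*m^3 - 22*m^2 - 8*m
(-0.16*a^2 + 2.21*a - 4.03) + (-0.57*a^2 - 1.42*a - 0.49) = -0.73*a^2 + 0.79*a - 4.52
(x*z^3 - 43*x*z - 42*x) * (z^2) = x*z^5 - 43*x*z^3 - 42*x*z^2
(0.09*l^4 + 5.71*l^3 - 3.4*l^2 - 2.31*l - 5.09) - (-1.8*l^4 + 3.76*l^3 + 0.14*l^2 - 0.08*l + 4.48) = 1.89*l^4 + 1.95*l^3 - 3.54*l^2 - 2.23*l - 9.57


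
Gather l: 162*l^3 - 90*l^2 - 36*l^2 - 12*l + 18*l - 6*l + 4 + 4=162*l^3 - 126*l^2 + 8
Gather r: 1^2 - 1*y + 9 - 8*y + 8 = 18 - 9*y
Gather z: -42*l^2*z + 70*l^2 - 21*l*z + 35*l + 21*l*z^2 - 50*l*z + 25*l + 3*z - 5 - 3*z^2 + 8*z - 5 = 70*l^2 + 60*l + z^2*(21*l - 3) + z*(-42*l^2 - 71*l + 11) - 10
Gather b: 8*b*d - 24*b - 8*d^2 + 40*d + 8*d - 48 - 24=b*(8*d - 24) - 8*d^2 + 48*d - 72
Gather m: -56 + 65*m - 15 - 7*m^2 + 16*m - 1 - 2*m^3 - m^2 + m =-2*m^3 - 8*m^2 + 82*m - 72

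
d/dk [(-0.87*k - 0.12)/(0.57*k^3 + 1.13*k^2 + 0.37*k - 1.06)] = (0.9918*k^3 + 1.1883*k^2 + 0.2712*k + 0.9666)/(0.3249*k^6 + 1.2882*k^5 + 1.6987*k^4 - 0.3722*k^3 - 2.2587*k^2 - 0.7844*k + 1.1236)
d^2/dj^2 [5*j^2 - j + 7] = 10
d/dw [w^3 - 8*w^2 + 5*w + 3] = 3*w^2 - 16*w + 5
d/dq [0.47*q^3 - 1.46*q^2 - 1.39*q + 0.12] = 1.41*q^2 - 2.92*q - 1.39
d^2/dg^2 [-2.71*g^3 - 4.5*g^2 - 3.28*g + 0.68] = -16.26*g - 9.0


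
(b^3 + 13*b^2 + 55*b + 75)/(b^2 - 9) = (b^2 + 10*b + 25)/(b - 3)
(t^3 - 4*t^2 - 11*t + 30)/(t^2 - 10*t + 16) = (t^2 - 2*t - 15)/(t - 8)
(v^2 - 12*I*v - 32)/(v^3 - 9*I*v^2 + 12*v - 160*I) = (v - 4*I)/(v^2 - I*v + 20)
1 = 1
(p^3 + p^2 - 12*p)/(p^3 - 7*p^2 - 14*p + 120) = p*(p - 3)/(p^2 - 11*p + 30)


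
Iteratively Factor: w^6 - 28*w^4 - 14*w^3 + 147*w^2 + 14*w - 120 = (w + 4)*(w^5 - 4*w^4 - 12*w^3 + 34*w^2 + 11*w - 30) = (w + 3)*(w + 4)*(w^4 - 7*w^3 + 9*w^2 + 7*w - 10) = (w - 2)*(w + 3)*(w + 4)*(w^3 - 5*w^2 - w + 5) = (w - 2)*(w - 1)*(w + 3)*(w + 4)*(w^2 - 4*w - 5) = (w - 5)*(w - 2)*(w - 1)*(w + 3)*(w + 4)*(w + 1)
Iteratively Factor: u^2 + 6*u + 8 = (u + 2)*(u + 4)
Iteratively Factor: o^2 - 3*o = (o)*(o - 3)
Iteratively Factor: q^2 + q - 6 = (q - 2)*(q + 3)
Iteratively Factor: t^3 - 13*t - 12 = (t - 4)*(t^2 + 4*t + 3) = (t - 4)*(t + 3)*(t + 1)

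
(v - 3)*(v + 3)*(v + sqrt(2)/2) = v^3 + sqrt(2)*v^2/2 - 9*v - 9*sqrt(2)/2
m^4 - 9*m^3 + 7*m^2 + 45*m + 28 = (m - 7)*(m - 4)*(m + 1)^2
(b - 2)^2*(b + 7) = b^3 + 3*b^2 - 24*b + 28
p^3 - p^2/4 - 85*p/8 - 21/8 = (p - 7/2)*(p + 1/4)*(p + 3)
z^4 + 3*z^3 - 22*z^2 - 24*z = z*(z - 4)*(z + 1)*(z + 6)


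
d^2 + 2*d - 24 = (d - 4)*(d + 6)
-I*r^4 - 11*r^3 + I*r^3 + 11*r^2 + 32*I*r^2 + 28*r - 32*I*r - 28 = (r - 7*I)*(r - 2*I)^2*(-I*r + I)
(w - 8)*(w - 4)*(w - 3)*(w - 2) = w^4 - 17*w^3 + 98*w^2 - 232*w + 192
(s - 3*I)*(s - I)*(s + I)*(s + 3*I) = s^4 + 10*s^2 + 9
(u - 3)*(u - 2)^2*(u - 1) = u^4 - 8*u^3 + 23*u^2 - 28*u + 12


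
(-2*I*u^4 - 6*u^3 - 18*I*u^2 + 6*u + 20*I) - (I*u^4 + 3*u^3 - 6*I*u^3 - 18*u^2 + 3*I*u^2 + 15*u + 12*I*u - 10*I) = -3*I*u^4 - 9*u^3 + 6*I*u^3 + 18*u^2 - 21*I*u^2 - 9*u - 12*I*u + 30*I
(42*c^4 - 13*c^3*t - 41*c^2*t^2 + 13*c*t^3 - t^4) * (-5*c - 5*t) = -210*c^5 - 145*c^4*t + 270*c^3*t^2 + 140*c^2*t^3 - 60*c*t^4 + 5*t^5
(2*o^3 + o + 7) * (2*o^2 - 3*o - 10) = 4*o^5 - 6*o^4 - 18*o^3 + 11*o^2 - 31*o - 70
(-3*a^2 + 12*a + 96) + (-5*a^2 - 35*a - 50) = -8*a^2 - 23*a + 46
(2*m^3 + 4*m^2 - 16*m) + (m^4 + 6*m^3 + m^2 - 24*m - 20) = m^4 + 8*m^3 + 5*m^2 - 40*m - 20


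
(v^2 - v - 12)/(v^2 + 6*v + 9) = (v - 4)/(v + 3)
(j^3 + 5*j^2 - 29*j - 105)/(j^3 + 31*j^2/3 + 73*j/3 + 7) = 3*(j - 5)/(3*j + 1)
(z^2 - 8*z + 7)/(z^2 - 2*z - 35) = (z - 1)/(z + 5)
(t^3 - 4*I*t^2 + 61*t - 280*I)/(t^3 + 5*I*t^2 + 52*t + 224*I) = (t - 5*I)/(t + 4*I)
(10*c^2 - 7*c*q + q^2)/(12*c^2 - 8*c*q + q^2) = (-5*c + q)/(-6*c + q)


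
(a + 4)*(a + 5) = a^2 + 9*a + 20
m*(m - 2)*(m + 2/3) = m^3 - 4*m^2/3 - 4*m/3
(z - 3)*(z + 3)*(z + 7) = z^3 + 7*z^2 - 9*z - 63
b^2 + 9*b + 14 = (b + 2)*(b + 7)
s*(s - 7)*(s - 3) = s^3 - 10*s^2 + 21*s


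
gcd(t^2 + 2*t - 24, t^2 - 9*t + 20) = t - 4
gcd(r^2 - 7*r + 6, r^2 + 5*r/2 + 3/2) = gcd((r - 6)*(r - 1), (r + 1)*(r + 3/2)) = 1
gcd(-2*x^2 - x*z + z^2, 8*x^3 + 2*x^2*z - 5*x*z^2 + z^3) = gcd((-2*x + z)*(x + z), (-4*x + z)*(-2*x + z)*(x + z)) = 2*x^2 + x*z - z^2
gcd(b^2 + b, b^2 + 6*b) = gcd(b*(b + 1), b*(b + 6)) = b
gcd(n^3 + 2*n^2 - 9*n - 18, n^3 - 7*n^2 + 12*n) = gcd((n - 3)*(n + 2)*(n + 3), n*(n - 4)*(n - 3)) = n - 3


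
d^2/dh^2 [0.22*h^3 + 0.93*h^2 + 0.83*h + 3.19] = 1.32*h + 1.86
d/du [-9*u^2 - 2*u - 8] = -18*u - 2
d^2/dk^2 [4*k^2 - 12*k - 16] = 8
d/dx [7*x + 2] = 7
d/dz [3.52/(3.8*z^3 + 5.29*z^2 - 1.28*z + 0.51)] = (-40.128*z^2 - 37.2416*z + 4.5056)/(3.8*z^3 + 5.29*z^2 - 1.28*z + 0.51)^2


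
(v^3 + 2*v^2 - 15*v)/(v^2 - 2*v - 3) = v*(v + 5)/(v + 1)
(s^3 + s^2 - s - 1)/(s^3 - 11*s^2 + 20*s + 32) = (s^2 - 1)/(s^2 - 12*s + 32)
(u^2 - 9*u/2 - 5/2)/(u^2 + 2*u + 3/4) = 2*(u - 5)/(2*u + 3)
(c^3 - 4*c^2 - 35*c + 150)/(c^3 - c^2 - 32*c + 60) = (c - 5)/(c - 2)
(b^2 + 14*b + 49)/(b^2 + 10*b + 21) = (b + 7)/(b + 3)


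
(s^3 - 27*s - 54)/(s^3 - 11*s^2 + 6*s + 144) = (s + 3)/(s - 8)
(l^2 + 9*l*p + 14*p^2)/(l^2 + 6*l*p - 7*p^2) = (-l - 2*p)/(-l + p)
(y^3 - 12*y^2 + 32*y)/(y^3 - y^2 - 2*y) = (-y^2 + 12*y - 32)/(-y^2 + y + 2)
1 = 1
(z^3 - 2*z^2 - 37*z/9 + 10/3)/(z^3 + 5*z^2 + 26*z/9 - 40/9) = (z - 3)/(z + 4)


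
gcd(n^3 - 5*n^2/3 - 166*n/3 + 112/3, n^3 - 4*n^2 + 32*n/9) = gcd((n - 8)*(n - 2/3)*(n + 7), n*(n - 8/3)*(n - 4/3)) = 1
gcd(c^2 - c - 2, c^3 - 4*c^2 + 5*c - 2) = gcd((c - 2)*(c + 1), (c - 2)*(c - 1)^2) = c - 2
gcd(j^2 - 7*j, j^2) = j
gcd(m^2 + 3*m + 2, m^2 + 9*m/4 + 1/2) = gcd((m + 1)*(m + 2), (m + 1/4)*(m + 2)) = m + 2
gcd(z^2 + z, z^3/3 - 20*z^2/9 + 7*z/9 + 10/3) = z + 1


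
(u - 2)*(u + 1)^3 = u^4 + u^3 - 3*u^2 - 5*u - 2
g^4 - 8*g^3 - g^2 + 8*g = g*(g - 8)*(g - 1)*(g + 1)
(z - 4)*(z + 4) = z^2 - 16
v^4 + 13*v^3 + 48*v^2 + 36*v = v*(v + 1)*(v + 6)^2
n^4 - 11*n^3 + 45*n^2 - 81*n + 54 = (n - 3)^3*(n - 2)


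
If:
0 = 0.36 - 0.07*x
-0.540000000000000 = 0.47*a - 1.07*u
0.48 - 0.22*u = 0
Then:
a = 3.82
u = 2.18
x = 5.14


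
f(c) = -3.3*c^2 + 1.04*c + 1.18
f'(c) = 1.04 - 6.6*c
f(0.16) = 1.26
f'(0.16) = -0.02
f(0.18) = 1.26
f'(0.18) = -0.15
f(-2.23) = -17.55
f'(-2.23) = 15.76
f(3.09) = -27.12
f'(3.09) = -19.35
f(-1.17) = -4.55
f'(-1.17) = 8.76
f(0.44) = 1.00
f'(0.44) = -1.86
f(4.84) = -71.09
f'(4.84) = -30.90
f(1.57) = -5.32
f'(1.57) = -9.32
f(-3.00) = -31.64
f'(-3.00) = 20.84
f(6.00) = -111.38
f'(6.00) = -38.56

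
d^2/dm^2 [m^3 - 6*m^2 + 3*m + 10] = 6*m - 12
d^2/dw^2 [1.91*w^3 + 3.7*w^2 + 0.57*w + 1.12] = 11.46*w + 7.4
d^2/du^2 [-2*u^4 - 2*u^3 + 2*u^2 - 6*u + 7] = -24*u^2 - 12*u + 4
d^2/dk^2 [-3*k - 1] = 0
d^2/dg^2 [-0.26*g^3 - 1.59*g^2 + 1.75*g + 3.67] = -1.56*g - 3.18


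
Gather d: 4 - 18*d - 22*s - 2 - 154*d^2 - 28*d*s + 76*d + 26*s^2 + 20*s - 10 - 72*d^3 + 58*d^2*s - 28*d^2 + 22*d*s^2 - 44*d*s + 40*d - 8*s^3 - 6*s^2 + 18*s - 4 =-72*d^3 + d^2*(58*s - 182) + d*(22*s^2 - 72*s + 98) - 8*s^3 + 20*s^2 + 16*s - 12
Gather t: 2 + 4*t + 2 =4*t + 4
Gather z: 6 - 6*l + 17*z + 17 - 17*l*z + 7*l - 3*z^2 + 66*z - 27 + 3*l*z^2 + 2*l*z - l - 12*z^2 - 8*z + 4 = z^2*(3*l - 15) + z*(75 - 15*l)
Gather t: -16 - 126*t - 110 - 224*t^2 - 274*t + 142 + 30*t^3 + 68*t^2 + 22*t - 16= 30*t^3 - 156*t^2 - 378*t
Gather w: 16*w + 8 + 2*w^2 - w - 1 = 2*w^2 + 15*w + 7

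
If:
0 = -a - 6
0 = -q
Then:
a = -6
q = 0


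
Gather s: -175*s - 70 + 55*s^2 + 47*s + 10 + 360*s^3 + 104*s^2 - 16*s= 360*s^3 + 159*s^2 - 144*s - 60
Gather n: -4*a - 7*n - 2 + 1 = -4*a - 7*n - 1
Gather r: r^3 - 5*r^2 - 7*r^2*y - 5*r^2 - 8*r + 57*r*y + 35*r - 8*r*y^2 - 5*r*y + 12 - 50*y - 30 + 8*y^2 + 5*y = r^3 + r^2*(-7*y - 10) + r*(-8*y^2 + 52*y + 27) + 8*y^2 - 45*y - 18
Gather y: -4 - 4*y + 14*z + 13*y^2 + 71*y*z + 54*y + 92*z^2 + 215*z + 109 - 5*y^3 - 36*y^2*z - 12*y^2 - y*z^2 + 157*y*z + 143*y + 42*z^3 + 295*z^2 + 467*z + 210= -5*y^3 + y^2*(1 - 36*z) + y*(-z^2 + 228*z + 193) + 42*z^3 + 387*z^2 + 696*z + 315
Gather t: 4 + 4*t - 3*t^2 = -3*t^2 + 4*t + 4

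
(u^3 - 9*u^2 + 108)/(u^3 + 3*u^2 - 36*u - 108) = (u - 6)/(u + 6)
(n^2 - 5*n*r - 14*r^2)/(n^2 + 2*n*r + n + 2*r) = (n - 7*r)/(n + 1)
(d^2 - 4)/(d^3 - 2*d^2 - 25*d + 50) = (d + 2)/(d^2 - 25)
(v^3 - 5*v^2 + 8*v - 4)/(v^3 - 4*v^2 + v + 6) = (v^2 - 3*v + 2)/(v^2 - 2*v - 3)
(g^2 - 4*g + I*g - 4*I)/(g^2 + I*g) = (g - 4)/g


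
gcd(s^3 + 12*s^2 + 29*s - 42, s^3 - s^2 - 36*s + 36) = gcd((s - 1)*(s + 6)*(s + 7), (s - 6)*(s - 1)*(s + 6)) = s^2 + 5*s - 6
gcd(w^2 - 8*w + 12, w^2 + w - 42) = w - 6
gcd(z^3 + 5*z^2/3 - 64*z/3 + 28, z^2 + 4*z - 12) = z^2 + 4*z - 12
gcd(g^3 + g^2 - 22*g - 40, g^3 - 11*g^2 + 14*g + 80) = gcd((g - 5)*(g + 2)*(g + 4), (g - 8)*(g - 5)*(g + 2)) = g^2 - 3*g - 10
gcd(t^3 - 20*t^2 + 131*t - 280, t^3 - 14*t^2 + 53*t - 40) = t^2 - 13*t + 40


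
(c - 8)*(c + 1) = c^2 - 7*c - 8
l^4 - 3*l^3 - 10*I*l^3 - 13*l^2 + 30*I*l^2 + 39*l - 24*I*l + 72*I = (l - 3)*(l - 8*I)*(l - 3*I)*(l + I)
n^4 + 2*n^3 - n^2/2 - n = n*(n + 2)*(n - sqrt(2)/2)*(n + sqrt(2)/2)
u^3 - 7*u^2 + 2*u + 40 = (u - 5)*(u - 4)*(u + 2)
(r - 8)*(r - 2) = r^2 - 10*r + 16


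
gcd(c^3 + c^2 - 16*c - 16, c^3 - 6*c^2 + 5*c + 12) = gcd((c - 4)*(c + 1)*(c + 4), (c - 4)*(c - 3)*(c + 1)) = c^2 - 3*c - 4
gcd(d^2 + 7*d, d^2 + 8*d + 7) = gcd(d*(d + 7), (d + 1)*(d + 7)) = d + 7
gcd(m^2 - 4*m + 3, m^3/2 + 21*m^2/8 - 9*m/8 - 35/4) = 1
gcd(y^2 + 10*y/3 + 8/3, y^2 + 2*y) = y + 2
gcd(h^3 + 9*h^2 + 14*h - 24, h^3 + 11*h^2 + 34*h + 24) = h^2 + 10*h + 24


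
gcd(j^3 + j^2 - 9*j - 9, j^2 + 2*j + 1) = j + 1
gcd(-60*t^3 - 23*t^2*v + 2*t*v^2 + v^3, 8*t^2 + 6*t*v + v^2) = 4*t + v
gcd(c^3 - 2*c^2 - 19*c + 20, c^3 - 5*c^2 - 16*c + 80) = c^2 - c - 20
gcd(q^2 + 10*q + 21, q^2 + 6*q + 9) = q + 3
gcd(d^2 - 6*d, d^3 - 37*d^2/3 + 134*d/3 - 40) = d - 6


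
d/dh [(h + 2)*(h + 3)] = 2*h + 5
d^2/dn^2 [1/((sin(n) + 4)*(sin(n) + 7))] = (-4*sin(n)^4 - 33*sin(n)^3 - 3*sin(n)^2 + 374*sin(n) + 186)/((sin(n) + 4)^3*(sin(n) + 7)^3)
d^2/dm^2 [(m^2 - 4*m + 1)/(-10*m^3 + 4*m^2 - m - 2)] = 2*(-100*m^6 + 1200*m^5 - 1050*m^4 + 480*m^3 - 582*m^2 + 168*m - 21)/(1000*m^9 - 1200*m^8 + 780*m^7 + 296*m^6 - 402*m^5 + 204*m^4 + 73*m^3 - 42*m^2 + 12*m + 8)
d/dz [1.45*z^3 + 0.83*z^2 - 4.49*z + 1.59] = 4.35*z^2 + 1.66*z - 4.49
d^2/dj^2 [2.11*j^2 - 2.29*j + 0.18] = 4.22000000000000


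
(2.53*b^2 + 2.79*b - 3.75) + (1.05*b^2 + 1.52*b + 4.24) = 3.58*b^2 + 4.31*b + 0.49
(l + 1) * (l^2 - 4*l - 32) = l^3 - 3*l^2 - 36*l - 32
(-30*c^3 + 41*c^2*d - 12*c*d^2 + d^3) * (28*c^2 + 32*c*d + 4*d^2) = -840*c^5 + 188*c^4*d + 856*c^3*d^2 - 192*c^2*d^3 - 16*c*d^4 + 4*d^5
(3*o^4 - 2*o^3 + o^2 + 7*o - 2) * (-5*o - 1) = -15*o^5 + 7*o^4 - 3*o^3 - 36*o^2 + 3*o + 2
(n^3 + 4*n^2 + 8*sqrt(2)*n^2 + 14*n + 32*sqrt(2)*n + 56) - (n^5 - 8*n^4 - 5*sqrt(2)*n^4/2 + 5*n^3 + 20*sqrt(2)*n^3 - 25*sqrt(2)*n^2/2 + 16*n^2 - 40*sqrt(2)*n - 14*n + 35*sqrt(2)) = -n^5 + 5*sqrt(2)*n^4/2 + 8*n^4 - 20*sqrt(2)*n^3 - 4*n^3 - 12*n^2 + 41*sqrt(2)*n^2/2 + 28*n + 72*sqrt(2)*n - 35*sqrt(2) + 56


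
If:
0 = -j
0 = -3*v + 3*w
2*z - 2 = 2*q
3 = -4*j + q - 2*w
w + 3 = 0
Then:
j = 0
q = -3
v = -3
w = -3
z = -2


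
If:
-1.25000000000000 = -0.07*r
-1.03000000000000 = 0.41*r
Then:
No Solution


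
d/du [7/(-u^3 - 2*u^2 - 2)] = 7*u*(3*u + 4)/(u^3 + 2*u^2 + 2)^2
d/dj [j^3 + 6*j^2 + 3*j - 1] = 3*j^2 + 12*j + 3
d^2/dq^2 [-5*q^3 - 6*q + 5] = -30*q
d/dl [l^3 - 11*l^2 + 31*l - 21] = 3*l^2 - 22*l + 31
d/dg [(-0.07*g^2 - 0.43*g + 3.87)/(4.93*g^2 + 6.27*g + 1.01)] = (1.681*g^2 - 38.2996*g - 24.6992)/(24.3049*g^4 + 61.8222*g^3 + 49.2715*g^2 + 12.6654*g + 1.0201)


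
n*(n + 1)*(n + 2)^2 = n^4 + 5*n^3 + 8*n^2 + 4*n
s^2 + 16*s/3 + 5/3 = (s + 1/3)*(s + 5)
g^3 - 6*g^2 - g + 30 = (g - 5)*(g - 3)*(g + 2)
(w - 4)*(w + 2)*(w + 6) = w^3 + 4*w^2 - 20*w - 48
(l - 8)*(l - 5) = l^2 - 13*l + 40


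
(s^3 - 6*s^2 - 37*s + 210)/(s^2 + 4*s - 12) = (s^2 - 12*s + 35)/(s - 2)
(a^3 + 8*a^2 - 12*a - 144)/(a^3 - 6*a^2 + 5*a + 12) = (a^2 + 12*a + 36)/(a^2 - 2*a - 3)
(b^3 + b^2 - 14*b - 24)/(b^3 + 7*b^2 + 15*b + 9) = (b^2 - 2*b - 8)/(b^2 + 4*b + 3)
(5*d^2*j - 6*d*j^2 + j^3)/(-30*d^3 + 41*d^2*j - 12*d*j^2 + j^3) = -j/(6*d - j)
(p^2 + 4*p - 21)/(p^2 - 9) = (p + 7)/(p + 3)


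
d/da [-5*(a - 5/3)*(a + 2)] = -10*a - 5/3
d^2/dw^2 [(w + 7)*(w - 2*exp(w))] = -2*w*exp(w) - 18*exp(w) + 2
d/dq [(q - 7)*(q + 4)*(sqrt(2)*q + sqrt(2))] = sqrt(2)*(3*q^2 - 4*q - 31)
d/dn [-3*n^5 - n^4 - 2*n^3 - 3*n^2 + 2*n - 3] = -15*n^4 - 4*n^3 - 6*n^2 - 6*n + 2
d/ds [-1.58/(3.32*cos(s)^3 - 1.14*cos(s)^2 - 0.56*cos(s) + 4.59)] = (-15.7368*cos(s)^2 + 3.6024*cos(s) + 0.8848)*sin(s)/(3.32*cos(s)^3 - 1.14*cos(s)^2 - 0.56*cos(s) + 4.59)^2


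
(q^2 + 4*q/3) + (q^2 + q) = 2*q^2 + 7*q/3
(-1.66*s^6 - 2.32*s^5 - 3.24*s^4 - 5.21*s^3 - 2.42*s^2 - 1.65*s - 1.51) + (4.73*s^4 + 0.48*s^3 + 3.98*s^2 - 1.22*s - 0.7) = -1.66*s^6 - 2.32*s^5 + 1.49*s^4 - 4.73*s^3 + 1.56*s^2 - 2.87*s - 2.21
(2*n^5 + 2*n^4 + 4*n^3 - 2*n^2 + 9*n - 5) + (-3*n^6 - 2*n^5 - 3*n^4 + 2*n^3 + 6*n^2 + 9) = -3*n^6 - n^4 + 6*n^3 + 4*n^2 + 9*n + 4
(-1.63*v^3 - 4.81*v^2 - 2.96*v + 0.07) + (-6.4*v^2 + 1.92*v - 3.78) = -1.63*v^3 - 11.21*v^2 - 1.04*v - 3.71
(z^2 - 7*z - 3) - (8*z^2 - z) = -7*z^2 - 6*z - 3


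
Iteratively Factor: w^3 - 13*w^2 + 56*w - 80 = (w - 4)*(w^2 - 9*w + 20) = (w - 5)*(w - 4)*(w - 4)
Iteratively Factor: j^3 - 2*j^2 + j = (j - 1)*(j^2 - j) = (j - 1)^2*(j)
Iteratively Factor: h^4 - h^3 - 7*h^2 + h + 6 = (h + 1)*(h^3 - 2*h^2 - 5*h + 6) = (h + 1)*(h + 2)*(h^2 - 4*h + 3) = (h - 1)*(h + 1)*(h + 2)*(h - 3)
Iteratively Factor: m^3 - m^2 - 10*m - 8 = (m + 2)*(m^2 - 3*m - 4) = (m + 1)*(m + 2)*(m - 4)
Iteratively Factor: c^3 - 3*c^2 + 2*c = (c - 2)*(c^2 - c) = c*(c - 2)*(c - 1)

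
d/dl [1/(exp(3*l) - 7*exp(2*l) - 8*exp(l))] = (-3*exp(2*l) + 14*exp(l) + 8)*exp(-l)/(-exp(2*l) + 7*exp(l) + 8)^2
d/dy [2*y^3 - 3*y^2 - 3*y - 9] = 6*y^2 - 6*y - 3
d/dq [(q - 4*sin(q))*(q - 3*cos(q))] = (q - 4*sin(q))*(3*sin(q) + 1) - (q - 3*cos(q))*(4*cos(q) - 1)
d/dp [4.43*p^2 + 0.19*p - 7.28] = 8.86*p + 0.19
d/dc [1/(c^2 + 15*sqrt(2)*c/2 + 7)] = 2*(-4*c - 15*sqrt(2))/(2*c^2 + 15*sqrt(2)*c + 14)^2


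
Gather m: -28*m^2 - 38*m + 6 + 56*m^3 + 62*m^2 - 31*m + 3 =56*m^3 + 34*m^2 - 69*m + 9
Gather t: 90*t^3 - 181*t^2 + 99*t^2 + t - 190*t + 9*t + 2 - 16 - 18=90*t^3 - 82*t^2 - 180*t - 32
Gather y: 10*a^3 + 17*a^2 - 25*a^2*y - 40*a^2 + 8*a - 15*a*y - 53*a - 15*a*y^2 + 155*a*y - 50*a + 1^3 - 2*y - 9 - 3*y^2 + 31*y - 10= 10*a^3 - 23*a^2 - 95*a + y^2*(-15*a - 3) + y*(-25*a^2 + 140*a + 29) - 18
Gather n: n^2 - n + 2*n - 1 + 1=n^2 + n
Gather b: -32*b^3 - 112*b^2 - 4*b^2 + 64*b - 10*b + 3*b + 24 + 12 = -32*b^3 - 116*b^2 + 57*b + 36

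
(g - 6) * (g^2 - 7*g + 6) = g^3 - 13*g^2 + 48*g - 36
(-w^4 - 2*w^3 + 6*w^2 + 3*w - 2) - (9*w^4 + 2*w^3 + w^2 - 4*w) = -10*w^4 - 4*w^3 + 5*w^2 + 7*w - 2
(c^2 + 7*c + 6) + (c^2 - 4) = 2*c^2 + 7*c + 2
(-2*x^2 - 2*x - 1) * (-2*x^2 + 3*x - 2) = 4*x^4 - 2*x^3 + x + 2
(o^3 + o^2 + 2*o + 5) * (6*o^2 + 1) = 6*o^5 + 6*o^4 + 13*o^3 + 31*o^2 + 2*o + 5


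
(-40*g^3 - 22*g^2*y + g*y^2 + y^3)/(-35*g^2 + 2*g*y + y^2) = (8*g^2 + 6*g*y + y^2)/(7*g + y)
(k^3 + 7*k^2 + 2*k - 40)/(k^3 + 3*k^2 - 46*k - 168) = (k^2 + 3*k - 10)/(k^2 - k - 42)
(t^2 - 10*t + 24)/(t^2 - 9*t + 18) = (t - 4)/(t - 3)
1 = 1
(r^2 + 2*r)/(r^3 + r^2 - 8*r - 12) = r/(r^2 - r - 6)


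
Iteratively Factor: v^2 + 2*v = (v + 2)*(v)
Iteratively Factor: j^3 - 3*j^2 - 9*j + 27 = (j - 3)*(j^2 - 9) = (j - 3)^2*(j + 3)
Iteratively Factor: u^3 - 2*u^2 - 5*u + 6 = (u - 1)*(u^2 - u - 6) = (u - 1)*(u + 2)*(u - 3)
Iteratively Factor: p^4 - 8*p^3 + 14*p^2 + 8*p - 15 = (p + 1)*(p^3 - 9*p^2 + 23*p - 15) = (p - 5)*(p + 1)*(p^2 - 4*p + 3) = (p - 5)*(p - 3)*(p + 1)*(p - 1)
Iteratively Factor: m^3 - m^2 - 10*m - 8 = (m + 2)*(m^2 - 3*m - 4) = (m + 1)*(m + 2)*(m - 4)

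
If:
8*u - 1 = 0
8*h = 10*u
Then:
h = 5/32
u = 1/8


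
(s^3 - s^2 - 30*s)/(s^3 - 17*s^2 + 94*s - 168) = s*(s + 5)/(s^2 - 11*s + 28)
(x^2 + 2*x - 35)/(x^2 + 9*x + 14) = (x - 5)/(x + 2)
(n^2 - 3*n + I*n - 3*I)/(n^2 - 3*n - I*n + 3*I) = (n + I)/(n - I)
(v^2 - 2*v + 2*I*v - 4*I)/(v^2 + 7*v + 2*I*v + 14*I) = (v - 2)/(v + 7)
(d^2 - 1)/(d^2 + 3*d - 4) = (d + 1)/(d + 4)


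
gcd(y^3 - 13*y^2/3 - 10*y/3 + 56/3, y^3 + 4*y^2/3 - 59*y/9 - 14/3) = y - 7/3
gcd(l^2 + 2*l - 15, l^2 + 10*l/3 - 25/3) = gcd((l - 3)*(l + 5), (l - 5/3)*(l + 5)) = l + 5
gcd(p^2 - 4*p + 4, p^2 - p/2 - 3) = p - 2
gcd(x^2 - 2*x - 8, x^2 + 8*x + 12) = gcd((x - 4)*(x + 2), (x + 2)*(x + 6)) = x + 2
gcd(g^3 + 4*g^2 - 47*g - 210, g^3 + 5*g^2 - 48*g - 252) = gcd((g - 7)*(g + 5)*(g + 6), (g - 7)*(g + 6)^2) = g^2 - g - 42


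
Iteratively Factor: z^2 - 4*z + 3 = (z - 3)*(z - 1)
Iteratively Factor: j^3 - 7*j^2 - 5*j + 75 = (j - 5)*(j^2 - 2*j - 15) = (j - 5)*(j + 3)*(j - 5)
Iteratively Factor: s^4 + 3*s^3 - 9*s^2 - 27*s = (s - 3)*(s^3 + 6*s^2 + 9*s) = (s - 3)*(s + 3)*(s^2 + 3*s) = (s - 3)*(s + 3)^2*(s)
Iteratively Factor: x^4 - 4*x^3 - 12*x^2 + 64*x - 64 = (x + 4)*(x^3 - 8*x^2 + 20*x - 16) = (x - 2)*(x + 4)*(x^2 - 6*x + 8) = (x - 4)*(x - 2)*(x + 4)*(x - 2)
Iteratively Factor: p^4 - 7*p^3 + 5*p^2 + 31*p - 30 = (p - 5)*(p^3 - 2*p^2 - 5*p + 6) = (p - 5)*(p - 3)*(p^2 + p - 2) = (p - 5)*(p - 3)*(p + 2)*(p - 1)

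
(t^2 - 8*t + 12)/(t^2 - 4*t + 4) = (t - 6)/(t - 2)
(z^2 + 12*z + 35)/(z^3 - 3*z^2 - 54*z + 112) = (z + 5)/(z^2 - 10*z + 16)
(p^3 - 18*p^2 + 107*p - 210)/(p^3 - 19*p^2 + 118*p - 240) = (p - 7)/(p - 8)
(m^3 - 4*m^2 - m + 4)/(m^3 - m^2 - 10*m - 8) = (m - 1)/(m + 2)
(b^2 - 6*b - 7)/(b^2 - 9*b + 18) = (b^2 - 6*b - 7)/(b^2 - 9*b + 18)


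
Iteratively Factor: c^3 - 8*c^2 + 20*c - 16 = (c - 2)*(c^2 - 6*c + 8) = (c - 4)*(c - 2)*(c - 2)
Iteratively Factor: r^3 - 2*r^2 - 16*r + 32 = (r + 4)*(r^2 - 6*r + 8) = (r - 2)*(r + 4)*(r - 4)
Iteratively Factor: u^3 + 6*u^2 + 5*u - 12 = (u + 3)*(u^2 + 3*u - 4) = (u + 3)*(u + 4)*(u - 1)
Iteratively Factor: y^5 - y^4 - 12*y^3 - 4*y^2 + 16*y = (y + 2)*(y^4 - 3*y^3 - 6*y^2 + 8*y) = (y + 2)^2*(y^3 - 5*y^2 + 4*y) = (y - 1)*(y + 2)^2*(y^2 - 4*y) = (y - 4)*(y - 1)*(y + 2)^2*(y)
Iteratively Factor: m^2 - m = (m)*(m - 1)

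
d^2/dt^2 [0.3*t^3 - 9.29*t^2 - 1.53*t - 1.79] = 1.8*t - 18.58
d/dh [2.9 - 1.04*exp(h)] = -1.04*exp(h)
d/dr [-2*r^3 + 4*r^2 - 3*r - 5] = -6*r^2 + 8*r - 3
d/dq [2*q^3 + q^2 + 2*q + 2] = 6*q^2 + 2*q + 2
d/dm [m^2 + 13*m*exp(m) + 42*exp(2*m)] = 13*m*exp(m) + 2*m + 84*exp(2*m) + 13*exp(m)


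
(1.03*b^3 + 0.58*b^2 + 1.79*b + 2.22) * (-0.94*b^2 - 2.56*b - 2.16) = -0.9682*b^5 - 3.182*b^4 - 5.3922*b^3 - 7.922*b^2 - 9.5496*b - 4.7952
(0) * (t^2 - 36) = 0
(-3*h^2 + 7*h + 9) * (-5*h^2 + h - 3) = 15*h^4 - 38*h^3 - 29*h^2 - 12*h - 27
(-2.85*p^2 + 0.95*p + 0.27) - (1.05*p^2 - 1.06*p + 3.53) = -3.9*p^2 + 2.01*p - 3.26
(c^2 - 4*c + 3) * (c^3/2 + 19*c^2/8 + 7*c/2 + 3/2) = c^5/2 + 3*c^4/8 - 9*c^3/2 - 43*c^2/8 + 9*c/2 + 9/2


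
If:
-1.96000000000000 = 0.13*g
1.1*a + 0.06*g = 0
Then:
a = 0.82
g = -15.08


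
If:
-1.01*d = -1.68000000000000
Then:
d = 1.66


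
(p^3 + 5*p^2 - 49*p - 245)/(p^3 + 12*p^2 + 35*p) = (p - 7)/p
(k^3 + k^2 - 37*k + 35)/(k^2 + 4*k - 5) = (k^2 + 2*k - 35)/(k + 5)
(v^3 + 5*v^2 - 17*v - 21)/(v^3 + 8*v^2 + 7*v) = (v - 3)/v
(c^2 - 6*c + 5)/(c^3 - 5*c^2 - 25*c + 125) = (c - 1)/(c^2 - 25)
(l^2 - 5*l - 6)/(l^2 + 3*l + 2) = (l - 6)/(l + 2)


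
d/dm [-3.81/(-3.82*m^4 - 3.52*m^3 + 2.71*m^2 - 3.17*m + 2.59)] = (-58.2168*m^3 - 40.2336*m^2 + 20.6502*m - 12.0777)/(3.82*m^4 + 3.52*m^3 - 2.71*m^2 + 3.17*m - 2.59)^2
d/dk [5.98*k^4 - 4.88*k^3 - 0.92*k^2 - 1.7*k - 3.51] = 23.92*k^3 - 14.64*k^2 - 1.84*k - 1.7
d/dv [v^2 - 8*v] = 2*v - 8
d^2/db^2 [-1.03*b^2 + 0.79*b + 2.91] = -2.06000000000000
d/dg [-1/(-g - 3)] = -1/(g + 3)^2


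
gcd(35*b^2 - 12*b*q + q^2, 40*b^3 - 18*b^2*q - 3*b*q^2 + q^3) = -5*b + q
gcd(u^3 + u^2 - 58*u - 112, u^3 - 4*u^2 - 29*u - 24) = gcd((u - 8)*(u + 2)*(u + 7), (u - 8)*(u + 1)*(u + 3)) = u - 8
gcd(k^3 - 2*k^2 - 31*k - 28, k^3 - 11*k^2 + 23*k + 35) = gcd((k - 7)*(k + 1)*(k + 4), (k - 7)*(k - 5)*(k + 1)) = k^2 - 6*k - 7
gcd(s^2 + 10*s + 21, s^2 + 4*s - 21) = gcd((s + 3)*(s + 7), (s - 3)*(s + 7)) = s + 7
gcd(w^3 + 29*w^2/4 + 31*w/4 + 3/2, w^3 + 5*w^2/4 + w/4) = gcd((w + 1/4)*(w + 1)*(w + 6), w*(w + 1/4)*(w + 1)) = w^2 + 5*w/4 + 1/4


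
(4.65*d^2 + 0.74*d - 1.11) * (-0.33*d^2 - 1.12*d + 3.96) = -1.5345*d^4 - 5.4522*d^3 + 17.9515*d^2 + 4.1736*d - 4.3956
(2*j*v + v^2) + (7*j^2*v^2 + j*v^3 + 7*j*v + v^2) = 7*j^2*v^2 + j*v^3 + 9*j*v + 2*v^2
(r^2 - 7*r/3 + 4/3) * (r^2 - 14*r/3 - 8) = r^4 - 7*r^3 + 38*r^2/9 + 112*r/9 - 32/3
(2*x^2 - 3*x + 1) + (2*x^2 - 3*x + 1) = 4*x^2 - 6*x + 2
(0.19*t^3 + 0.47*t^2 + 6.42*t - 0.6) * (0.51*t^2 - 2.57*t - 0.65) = 0.0969*t^5 - 0.2486*t^4 + 1.9428*t^3 - 17.1109*t^2 - 2.631*t + 0.39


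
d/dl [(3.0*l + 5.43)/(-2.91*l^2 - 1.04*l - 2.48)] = (8.73*l^2 + 31.6026*l - 1.7928)/(8.4681*l^4 + 6.0528*l^3 + 15.5152*l^2 + 5.1584*l + 6.1504)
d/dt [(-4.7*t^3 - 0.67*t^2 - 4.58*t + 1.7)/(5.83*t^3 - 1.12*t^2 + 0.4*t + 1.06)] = (1.4210854715202e-14*t^5 + 9.1701*t^4 + 49.6428*t^3 - 50.0766*t^2 + 2.3876*t - 5.5348)/(33.9889*t^6 - 13.0592*t^5 + 5.9184*t^4 + 11.4636*t^3 - 2.2144*t^2 + 0.848*t + 1.1236)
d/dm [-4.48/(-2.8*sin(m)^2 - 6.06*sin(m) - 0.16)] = -(25.088*sin(m) + 27.1488)*cos(m)/(2.8*sin(m)^2 + 6.06*sin(m) + 0.16)^2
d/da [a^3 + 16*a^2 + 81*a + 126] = 3*a^2 + 32*a + 81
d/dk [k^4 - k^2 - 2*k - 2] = 4*k^3 - 2*k - 2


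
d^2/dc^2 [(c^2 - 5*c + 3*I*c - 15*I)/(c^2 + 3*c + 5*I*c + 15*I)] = (c^3*(-16 - 4*I) - 180*I*c^2 + c*(720 + 180*I) - 480 + 1380*I)/(c^6 + c^5*(9 + 15*I) + c^4*(-48 + 135*I) + c^3*(-648 + 280*I) + c^2*(-2025 - 720*I) + c*(-2025 - 3375*I) - 3375*I)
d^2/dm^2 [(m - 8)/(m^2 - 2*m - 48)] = 2/(m^3 + 18*m^2 + 108*m + 216)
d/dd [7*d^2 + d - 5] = 14*d + 1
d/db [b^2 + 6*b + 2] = 2*b + 6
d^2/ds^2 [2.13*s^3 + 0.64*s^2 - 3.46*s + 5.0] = 12.78*s + 1.28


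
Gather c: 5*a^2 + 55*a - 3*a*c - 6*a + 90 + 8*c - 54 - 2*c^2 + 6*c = 5*a^2 + 49*a - 2*c^2 + c*(14 - 3*a) + 36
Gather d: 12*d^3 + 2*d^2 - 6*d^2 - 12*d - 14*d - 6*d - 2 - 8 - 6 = 12*d^3 - 4*d^2 - 32*d - 16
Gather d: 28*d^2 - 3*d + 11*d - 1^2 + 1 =28*d^2 + 8*d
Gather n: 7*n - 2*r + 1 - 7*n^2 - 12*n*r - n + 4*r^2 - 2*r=-7*n^2 + n*(6 - 12*r) + 4*r^2 - 4*r + 1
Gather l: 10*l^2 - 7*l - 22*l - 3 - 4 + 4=10*l^2 - 29*l - 3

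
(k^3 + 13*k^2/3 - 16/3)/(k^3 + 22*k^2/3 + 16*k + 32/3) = (k - 1)/(k + 2)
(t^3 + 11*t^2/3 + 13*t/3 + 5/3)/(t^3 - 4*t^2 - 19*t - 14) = (3*t^2 + 8*t + 5)/(3*(t^2 - 5*t - 14))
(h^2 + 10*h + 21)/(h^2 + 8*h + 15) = (h + 7)/(h + 5)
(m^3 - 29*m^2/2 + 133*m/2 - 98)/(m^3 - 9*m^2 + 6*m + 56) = (m - 7/2)/(m + 2)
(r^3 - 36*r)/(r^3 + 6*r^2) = (r - 6)/r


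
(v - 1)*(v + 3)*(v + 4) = v^3 + 6*v^2 + 5*v - 12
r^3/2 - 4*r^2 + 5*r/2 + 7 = (r/2 + 1/2)*(r - 7)*(r - 2)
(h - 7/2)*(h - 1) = h^2 - 9*h/2 + 7/2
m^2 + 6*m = m*(m + 6)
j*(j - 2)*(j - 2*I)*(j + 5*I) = j^4 - 2*j^3 + 3*I*j^3 + 10*j^2 - 6*I*j^2 - 20*j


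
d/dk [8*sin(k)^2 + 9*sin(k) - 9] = (16*sin(k) + 9)*cos(k)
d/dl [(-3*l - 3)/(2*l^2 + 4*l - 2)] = 3*(-l^2 - 2*l + 2*(l + 1)^2 + 1)/(2*(l^2 + 2*l - 1)^2)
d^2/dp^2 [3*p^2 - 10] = 6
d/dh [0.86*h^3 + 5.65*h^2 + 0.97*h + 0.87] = 2.58*h^2 + 11.3*h + 0.97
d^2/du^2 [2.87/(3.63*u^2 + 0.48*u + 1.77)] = (-75.635406*u^2 - 10.001376*u + 2.87*(7.26*u + 0.48)*(14.52*u + 0.96) - 36.880074)/(3.63*u^2 + 0.48*u + 1.77)^3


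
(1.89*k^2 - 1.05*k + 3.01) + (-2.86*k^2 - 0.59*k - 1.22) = -0.97*k^2 - 1.64*k + 1.79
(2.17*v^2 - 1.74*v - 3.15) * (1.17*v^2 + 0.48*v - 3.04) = 2.5389*v^4 - 0.9942*v^3 - 11.1175*v^2 + 3.7776*v + 9.576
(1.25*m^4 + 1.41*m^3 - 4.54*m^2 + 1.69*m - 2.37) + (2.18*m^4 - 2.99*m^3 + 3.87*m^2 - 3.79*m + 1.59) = 3.43*m^4 - 1.58*m^3 - 0.67*m^2 - 2.1*m - 0.78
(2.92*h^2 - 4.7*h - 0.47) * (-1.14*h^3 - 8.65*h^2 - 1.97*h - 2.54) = -3.3288*h^5 - 19.9*h^4 + 35.4384*h^3 + 5.9077*h^2 + 12.8639*h + 1.1938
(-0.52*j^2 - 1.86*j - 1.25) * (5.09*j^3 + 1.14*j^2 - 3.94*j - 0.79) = -2.6468*j^5 - 10.0602*j^4 - 6.4341*j^3 + 6.3142*j^2 + 6.3944*j + 0.9875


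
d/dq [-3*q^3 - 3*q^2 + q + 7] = -9*q^2 - 6*q + 1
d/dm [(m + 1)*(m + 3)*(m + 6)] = 3*m^2 + 20*m + 27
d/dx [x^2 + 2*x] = 2*x + 2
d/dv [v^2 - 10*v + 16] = 2*v - 10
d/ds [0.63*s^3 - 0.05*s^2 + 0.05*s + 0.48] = 1.89*s^2 - 0.1*s + 0.05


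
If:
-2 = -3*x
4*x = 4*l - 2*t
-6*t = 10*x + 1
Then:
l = 1/36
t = -23/18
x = 2/3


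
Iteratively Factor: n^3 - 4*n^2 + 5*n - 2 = (n - 2)*(n^2 - 2*n + 1) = (n - 2)*(n - 1)*(n - 1)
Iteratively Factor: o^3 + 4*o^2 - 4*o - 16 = (o + 4)*(o^2 - 4) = (o + 2)*(o + 4)*(o - 2)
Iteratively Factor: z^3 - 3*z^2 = (z - 3)*(z^2) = z*(z - 3)*(z)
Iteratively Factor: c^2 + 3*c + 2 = (c + 1)*(c + 2)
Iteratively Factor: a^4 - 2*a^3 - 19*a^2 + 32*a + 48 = (a - 4)*(a^3 + 2*a^2 - 11*a - 12) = (a - 4)*(a + 4)*(a^2 - 2*a - 3) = (a - 4)*(a + 1)*(a + 4)*(a - 3)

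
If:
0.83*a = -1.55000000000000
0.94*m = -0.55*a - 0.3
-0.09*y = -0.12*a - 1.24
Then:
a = -1.87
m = 0.77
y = 11.29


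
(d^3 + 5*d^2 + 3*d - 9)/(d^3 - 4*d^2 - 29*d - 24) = (d^2 + 2*d - 3)/(d^2 - 7*d - 8)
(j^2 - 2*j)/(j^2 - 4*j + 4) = j/(j - 2)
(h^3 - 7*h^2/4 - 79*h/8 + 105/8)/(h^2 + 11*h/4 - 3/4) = (8*h^2 - 38*h + 35)/(2*(4*h - 1))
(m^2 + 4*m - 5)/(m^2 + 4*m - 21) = (m^2 + 4*m - 5)/(m^2 + 4*m - 21)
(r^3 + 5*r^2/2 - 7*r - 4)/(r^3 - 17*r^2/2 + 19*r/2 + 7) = (r + 4)/(r - 7)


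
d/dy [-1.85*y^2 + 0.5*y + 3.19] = 0.5 - 3.7*y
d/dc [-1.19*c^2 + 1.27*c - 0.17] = 1.27 - 2.38*c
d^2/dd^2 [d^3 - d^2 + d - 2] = 6*d - 2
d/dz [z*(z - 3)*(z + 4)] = 3*z^2 + 2*z - 12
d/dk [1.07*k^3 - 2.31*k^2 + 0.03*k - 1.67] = 3.21*k^2 - 4.62*k + 0.03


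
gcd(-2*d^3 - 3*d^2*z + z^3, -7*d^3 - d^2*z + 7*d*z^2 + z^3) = d + z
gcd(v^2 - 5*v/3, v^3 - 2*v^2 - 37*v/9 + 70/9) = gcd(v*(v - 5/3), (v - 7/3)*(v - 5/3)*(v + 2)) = v - 5/3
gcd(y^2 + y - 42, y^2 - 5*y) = 1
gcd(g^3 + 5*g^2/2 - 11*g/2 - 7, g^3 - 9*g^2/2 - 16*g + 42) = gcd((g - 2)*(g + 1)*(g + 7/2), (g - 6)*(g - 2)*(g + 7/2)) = g^2 + 3*g/2 - 7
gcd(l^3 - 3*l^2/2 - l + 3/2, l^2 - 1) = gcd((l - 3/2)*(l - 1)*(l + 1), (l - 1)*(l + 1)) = l^2 - 1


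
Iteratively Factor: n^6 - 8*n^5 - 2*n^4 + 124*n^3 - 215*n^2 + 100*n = (n - 1)*(n^5 - 7*n^4 - 9*n^3 + 115*n^2 - 100*n) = (n - 1)*(n + 4)*(n^4 - 11*n^3 + 35*n^2 - 25*n) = (n - 5)*(n - 1)*(n + 4)*(n^3 - 6*n^2 + 5*n) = n*(n - 5)*(n - 1)*(n + 4)*(n^2 - 6*n + 5) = n*(n - 5)^2*(n - 1)*(n + 4)*(n - 1)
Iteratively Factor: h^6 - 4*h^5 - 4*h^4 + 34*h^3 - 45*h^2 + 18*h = (h - 2)*(h^5 - 2*h^4 - 8*h^3 + 18*h^2 - 9*h) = (h - 2)*(h - 1)*(h^4 - h^3 - 9*h^2 + 9*h) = (h - 2)*(h - 1)*(h + 3)*(h^3 - 4*h^2 + 3*h) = (h - 3)*(h - 2)*(h - 1)*(h + 3)*(h^2 - h) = h*(h - 3)*(h - 2)*(h - 1)*(h + 3)*(h - 1)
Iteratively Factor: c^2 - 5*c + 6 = (c - 2)*(c - 3)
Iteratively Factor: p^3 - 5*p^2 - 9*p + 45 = (p + 3)*(p^2 - 8*p + 15) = (p - 3)*(p + 3)*(p - 5)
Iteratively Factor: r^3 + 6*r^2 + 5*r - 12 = (r + 4)*(r^2 + 2*r - 3) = (r + 3)*(r + 4)*(r - 1)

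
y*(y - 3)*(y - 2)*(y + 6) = y^4 + y^3 - 24*y^2 + 36*y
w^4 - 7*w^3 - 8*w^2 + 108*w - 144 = (w - 6)*(w - 3)*(w - 2)*(w + 4)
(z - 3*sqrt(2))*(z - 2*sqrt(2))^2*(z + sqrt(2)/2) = z^4 - 13*sqrt(2)*z^3/2 + 25*z^2 - 8*sqrt(2)*z - 24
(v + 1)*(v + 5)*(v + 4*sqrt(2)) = v^3 + 4*sqrt(2)*v^2 + 6*v^2 + 5*v + 24*sqrt(2)*v + 20*sqrt(2)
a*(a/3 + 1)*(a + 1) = a^3/3 + 4*a^2/3 + a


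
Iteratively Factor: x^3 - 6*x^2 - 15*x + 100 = (x - 5)*(x^2 - x - 20) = (x - 5)^2*(x + 4)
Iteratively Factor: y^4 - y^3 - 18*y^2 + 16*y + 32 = (y - 2)*(y^3 + y^2 - 16*y - 16) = (y - 2)*(y + 4)*(y^2 - 3*y - 4) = (y - 4)*(y - 2)*(y + 4)*(y + 1)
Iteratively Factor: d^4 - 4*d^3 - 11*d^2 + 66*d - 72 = (d - 3)*(d^3 - d^2 - 14*d + 24) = (d - 3)*(d - 2)*(d^2 + d - 12) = (d - 3)*(d - 2)*(d + 4)*(d - 3)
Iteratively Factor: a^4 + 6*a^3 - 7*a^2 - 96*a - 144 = (a + 4)*(a^3 + 2*a^2 - 15*a - 36) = (a + 3)*(a + 4)*(a^2 - a - 12) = (a + 3)^2*(a + 4)*(a - 4)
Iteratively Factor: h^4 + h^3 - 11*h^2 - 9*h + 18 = (h + 3)*(h^3 - 2*h^2 - 5*h + 6) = (h + 2)*(h + 3)*(h^2 - 4*h + 3) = (h - 3)*(h + 2)*(h + 3)*(h - 1)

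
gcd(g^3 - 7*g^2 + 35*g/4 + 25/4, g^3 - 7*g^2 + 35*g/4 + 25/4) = g^3 - 7*g^2 + 35*g/4 + 25/4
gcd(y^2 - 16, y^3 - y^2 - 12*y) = y - 4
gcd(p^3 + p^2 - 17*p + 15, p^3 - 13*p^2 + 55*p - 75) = p - 3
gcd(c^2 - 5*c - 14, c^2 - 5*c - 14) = c^2 - 5*c - 14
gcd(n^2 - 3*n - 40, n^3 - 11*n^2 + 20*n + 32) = n - 8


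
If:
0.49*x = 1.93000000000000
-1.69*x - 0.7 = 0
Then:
No Solution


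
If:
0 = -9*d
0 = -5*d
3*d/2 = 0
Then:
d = 0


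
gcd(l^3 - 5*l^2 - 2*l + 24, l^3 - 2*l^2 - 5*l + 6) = l^2 - l - 6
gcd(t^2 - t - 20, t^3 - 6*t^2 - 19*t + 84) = t + 4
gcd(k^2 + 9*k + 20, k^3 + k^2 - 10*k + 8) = k + 4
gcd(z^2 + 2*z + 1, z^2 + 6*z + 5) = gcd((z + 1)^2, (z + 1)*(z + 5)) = z + 1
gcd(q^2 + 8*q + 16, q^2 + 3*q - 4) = q + 4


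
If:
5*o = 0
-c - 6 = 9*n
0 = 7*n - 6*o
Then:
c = -6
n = 0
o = 0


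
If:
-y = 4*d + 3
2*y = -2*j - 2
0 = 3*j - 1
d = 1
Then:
No Solution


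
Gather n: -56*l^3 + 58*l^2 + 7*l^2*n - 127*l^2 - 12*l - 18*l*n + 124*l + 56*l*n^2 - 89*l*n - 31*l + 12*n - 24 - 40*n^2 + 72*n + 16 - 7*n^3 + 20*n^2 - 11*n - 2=-56*l^3 - 69*l^2 + 81*l - 7*n^3 + n^2*(56*l - 20) + n*(7*l^2 - 107*l + 73) - 10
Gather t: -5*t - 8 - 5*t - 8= -10*t - 16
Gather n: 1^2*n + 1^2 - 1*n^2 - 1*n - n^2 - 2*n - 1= -2*n^2 - 2*n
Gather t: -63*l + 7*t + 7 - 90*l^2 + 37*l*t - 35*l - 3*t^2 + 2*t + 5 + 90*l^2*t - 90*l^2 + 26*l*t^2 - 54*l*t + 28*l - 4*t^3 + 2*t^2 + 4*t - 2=-180*l^2 - 70*l - 4*t^3 + t^2*(26*l - 1) + t*(90*l^2 - 17*l + 13) + 10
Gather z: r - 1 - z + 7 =r - z + 6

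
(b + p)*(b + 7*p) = b^2 + 8*b*p + 7*p^2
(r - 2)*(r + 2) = r^2 - 4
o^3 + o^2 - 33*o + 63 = (o - 3)^2*(o + 7)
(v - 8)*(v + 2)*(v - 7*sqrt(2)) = v^3 - 7*sqrt(2)*v^2 - 6*v^2 - 16*v + 42*sqrt(2)*v + 112*sqrt(2)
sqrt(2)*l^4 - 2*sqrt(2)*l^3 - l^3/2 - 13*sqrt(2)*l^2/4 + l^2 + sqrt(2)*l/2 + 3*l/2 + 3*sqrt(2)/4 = (l - 3)*(l + 1)*(l - sqrt(2)/2)*(sqrt(2)*l + 1/2)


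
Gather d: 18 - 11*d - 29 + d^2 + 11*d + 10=d^2 - 1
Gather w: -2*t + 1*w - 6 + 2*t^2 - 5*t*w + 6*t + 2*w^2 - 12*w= 2*t^2 + 4*t + 2*w^2 + w*(-5*t - 11) - 6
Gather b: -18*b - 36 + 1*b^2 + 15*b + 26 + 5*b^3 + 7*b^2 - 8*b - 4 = 5*b^3 + 8*b^2 - 11*b - 14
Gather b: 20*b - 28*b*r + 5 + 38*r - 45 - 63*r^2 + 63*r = b*(20 - 28*r) - 63*r^2 + 101*r - 40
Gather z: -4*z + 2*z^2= 2*z^2 - 4*z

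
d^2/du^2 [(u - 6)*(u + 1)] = 2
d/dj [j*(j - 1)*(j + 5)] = 3*j^2 + 8*j - 5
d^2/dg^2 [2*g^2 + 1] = 4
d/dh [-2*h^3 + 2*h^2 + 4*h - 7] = -6*h^2 + 4*h + 4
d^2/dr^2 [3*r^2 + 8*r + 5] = 6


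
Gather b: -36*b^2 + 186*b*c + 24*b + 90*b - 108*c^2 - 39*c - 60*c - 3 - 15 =-36*b^2 + b*(186*c + 114) - 108*c^2 - 99*c - 18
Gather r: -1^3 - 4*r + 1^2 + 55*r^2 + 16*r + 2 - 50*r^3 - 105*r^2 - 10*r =-50*r^3 - 50*r^2 + 2*r + 2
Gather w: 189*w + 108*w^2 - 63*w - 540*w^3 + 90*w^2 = -540*w^3 + 198*w^2 + 126*w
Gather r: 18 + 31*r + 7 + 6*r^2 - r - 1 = 6*r^2 + 30*r + 24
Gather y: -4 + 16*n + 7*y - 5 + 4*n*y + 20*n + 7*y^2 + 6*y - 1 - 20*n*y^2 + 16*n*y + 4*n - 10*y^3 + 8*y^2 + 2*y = 40*n - 10*y^3 + y^2*(15 - 20*n) + y*(20*n + 15) - 10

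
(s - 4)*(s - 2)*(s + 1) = s^3 - 5*s^2 + 2*s + 8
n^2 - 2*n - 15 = (n - 5)*(n + 3)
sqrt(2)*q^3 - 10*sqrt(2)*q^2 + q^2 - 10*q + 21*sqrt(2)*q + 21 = (q - 7)*(q - 3)*(sqrt(2)*q + 1)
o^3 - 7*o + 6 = (o - 2)*(o - 1)*(o + 3)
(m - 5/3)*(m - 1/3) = m^2 - 2*m + 5/9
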